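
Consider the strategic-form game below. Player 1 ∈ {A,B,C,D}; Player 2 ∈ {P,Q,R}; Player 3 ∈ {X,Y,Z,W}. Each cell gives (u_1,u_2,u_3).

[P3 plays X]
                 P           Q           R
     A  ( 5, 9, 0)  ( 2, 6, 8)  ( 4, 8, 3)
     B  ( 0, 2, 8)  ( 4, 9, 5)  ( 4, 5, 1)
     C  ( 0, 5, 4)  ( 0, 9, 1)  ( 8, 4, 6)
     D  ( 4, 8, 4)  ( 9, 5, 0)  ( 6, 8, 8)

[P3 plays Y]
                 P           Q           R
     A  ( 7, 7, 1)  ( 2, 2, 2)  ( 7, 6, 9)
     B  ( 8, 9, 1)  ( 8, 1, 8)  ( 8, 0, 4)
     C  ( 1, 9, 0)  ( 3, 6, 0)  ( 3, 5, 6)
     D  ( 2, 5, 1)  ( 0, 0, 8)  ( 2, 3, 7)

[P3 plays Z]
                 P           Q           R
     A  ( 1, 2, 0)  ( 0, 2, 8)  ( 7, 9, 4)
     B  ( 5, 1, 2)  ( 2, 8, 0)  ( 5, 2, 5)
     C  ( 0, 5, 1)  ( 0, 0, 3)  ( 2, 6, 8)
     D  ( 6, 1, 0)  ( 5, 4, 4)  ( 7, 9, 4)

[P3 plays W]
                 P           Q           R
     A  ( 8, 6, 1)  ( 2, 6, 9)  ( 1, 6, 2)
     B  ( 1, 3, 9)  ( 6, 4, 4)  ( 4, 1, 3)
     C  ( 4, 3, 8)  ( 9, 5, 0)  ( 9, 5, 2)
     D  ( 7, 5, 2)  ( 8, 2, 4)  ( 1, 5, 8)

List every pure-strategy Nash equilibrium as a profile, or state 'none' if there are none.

PSNE = {(A,P,W)}

(A,P,X): not NE [P3→W gives 1>0]
(A,P,Y): not NE [P1→B gives 8>7]
(A,P,Z): not NE [P1→D gives 6>1; P2→R gives 9>2; P3→W gives 1>0]
(A,P,W): NE
(A,Q,X): not NE [P1→D gives 9>2; P2→P gives 9>6; P3→W gives 9>8]
(A,Q,Y): not NE [P1→B gives 8>2; P2→P gives 7>2; P3→W gives 9>2]
(A,Q,Z): not NE [P1→D gives 5>0; P2→R gives 9>2; P3→W gives 9>8]
(A,Q,W): not NE [P1→C gives 9>2]
(A,R,X): not NE [P1→C gives 8>4; P2→P gives 9>8; P3→Y gives 9>3]
(A,R,Y): not NE [P1→B gives 8>7; P2→P gives 7>6]
(A,R,Z): not NE [P3→Y gives 9>4]
(A,R,W): not NE [P1→C gives 9>1; P3→Y gives 9>2]
(B,P,X): not NE [P1→A gives 5>0; P2→Q gives 9>2; P3→W gives 9>8]
(B,P,Y): not NE [P3→W gives 9>1]
(B,P,Z): not NE [P1→D gives 6>5; P2→Q gives 8>1; P3→W gives 9>2]
(B,P,W): not NE [P1→A gives 8>1; P2→Q gives 4>3]
(B,Q,X): not NE [P1→D gives 9>4; P3→Y gives 8>5]
(B,Q,Y): not NE [P2→P gives 9>1]
(B,Q,Z): not NE [P1→D gives 5>2; P3→Y gives 8>0]
(B,Q,W): not NE [P1→C gives 9>6; P3→Y gives 8>4]
(B,R,X): not NE [P1→C gives 8>4; P2→Q gives 9>5; P3→Z gives 5>1]
(B,R,Y): not NE [P2→P gives 9>0; P3→Z gives 5>4]
(B,R,Z): not NE [P1→D gives 7>5; P2→Q gives 8>2]
(B,R,W): not NE [P1→C gives 9>4; P2→Q gives 4>1; P3→Z gives 5>3]
(C,P,X): not NE [P1→A gives 5>0; P2→Q gives 9>5; P3→W gives 8>4]
(C,P,Y): not NE [P1→B gives 8>1; P3→W gives 8>0]
(C,P,Z): not NE [P1→D gives 6>0; P2→R gives 6>5; P3→W gives 8>1]
(C,P,W): not NE [P1→A gives 8>4; P2→R gives 5>3]
(C,Q,X): not NE [P1→D gives 9>0; P3→Z gives 3>1]
(C,Q,Y): not NE [P1→B gives 8>3; P2→P gives 9>6; P3→Z gives 3>0]
(C,Q,Z): not NE [P1→D gives 5>0; P2→R gives 6>0]
(C,Q,W): not NE [P3→Z gives 3>0]
(C,R,X): not NE [P2→Q gives 9>4; P3→Z gives 8>6]
(C,R,Y): not NE [P1→B gives 8>3; P2→P gives 9>5; P3→Z gives 8>6]
(C,R,Z): not NE [P1→D gives 7>2]
(C,R,W): not NE [P3→Z gives 8>2]
(D,P,X): not NE [P1→A gives 5>4]
(D,P,Y): not NE [P1→B gives 8>2; P3→X gives 4>1]
(D,P,Z): not NE [P2→R gives 9>1; P3→X gives 4>0]
(D,P,W): not NE [P1→A gives 8>7; P3→X gives 4>2]
(D,Q,X): not NE [P2→R gives 8>5; P3→Y gives 8>0]
(D,Q,Y): not NE [P1→B gives 8>0; P2→P gives 5>0]
(D,Q,Z): not NE [P2→R gives 9>4; P3→Y gives 8>4]
(D,Q,W): not NE [P1→C gives 9>8; P2→R gives 5>2; P3→Y gives 8>4]
(D,R,X): not NE [P1→C gives 8>6]
(D,R,Y): not NE [P1→B gives 8>2; P2→P gives 5>3; P3→W gives 8>7]
(D,R,Z): not NE [P3→W gives 8>4]
(D,R,W): not NE [P1→C gives 9>1]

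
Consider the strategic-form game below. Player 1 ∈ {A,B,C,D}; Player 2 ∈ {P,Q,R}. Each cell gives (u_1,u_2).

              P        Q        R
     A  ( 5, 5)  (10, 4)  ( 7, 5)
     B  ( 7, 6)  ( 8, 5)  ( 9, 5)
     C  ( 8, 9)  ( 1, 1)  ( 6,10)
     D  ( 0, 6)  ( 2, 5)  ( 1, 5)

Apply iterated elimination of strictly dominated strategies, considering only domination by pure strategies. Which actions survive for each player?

P1 drop D (A beats it: P:5>0 Q:10>2 R:7>1)
P2 drop Q (P beats it: A:5>4 B:6>5 C:9>1)
P1 drop A (B beats it: P:7>5 R:9>7)
P1→{B,C} P2→{P,R}

Remaining: P1:{B,C} P2:{P,R}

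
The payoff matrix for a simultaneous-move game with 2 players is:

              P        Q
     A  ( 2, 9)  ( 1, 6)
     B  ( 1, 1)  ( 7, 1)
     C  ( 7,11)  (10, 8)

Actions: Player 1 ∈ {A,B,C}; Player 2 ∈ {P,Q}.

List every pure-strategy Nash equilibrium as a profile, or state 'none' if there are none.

(A,P): not NE [P1→C gives 7>2]
(A,Q): not NE [P1→C gives 10>1; P2→P gives 9>6]
(B,P): not NE [P1→C gives 7>1]
(B,Q): not NE [P1→C gives 10>7]
(C,P): NE
(C,Q): not NE [P2→P gives 11>8]

Nash profiles: (C,P)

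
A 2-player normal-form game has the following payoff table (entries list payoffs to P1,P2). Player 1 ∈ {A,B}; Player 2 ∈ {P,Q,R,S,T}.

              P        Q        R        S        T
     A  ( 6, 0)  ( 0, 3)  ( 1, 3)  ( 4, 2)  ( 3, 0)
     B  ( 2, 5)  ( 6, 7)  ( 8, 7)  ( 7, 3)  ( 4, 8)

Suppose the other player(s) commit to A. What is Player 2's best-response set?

BR_2 = {Q,R}

u_2(P vs A) = 0
u_2(Q vs A) = 3
u_2(R vs A) = 3
u_2(S vs A) = 2
u_2(T vs A) = 0
max payoff 3 at {Q,R}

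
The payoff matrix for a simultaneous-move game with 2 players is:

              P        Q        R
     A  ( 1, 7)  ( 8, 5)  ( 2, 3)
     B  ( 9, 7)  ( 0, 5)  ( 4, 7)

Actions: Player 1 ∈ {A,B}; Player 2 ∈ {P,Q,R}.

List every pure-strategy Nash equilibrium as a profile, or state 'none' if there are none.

Nash profiles: (B,P), (B,R)

(A,P): not NE [P1→B gives 9>1]
(A,Q): not NE [P2→P gives 7>5]
(A,R): not NE [P1→B gives 4>2; P2→P gives 7>3]
(B,P): NE
(B,Q): not NE [P1→A gives 8>0; P2→R gives 7>5]
(B,R): NE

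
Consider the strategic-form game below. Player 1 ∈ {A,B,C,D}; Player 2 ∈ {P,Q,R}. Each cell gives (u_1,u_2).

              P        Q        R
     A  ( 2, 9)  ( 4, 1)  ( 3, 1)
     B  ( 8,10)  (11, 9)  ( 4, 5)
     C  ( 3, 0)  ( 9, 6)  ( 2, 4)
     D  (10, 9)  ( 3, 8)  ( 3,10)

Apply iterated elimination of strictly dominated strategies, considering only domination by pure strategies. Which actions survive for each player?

P1 drop A (B beats it: P:8>2 Q:11>4 R:4>3)
P1 drop C (B beats it: P:8>3 Q:11>9 R:4>2)
P2 drop Q (P beats it: B:10>9 D:9>8)
P1→{B,D} P2→{P,R}

Survivors P1:{B,D} P2:{P,R}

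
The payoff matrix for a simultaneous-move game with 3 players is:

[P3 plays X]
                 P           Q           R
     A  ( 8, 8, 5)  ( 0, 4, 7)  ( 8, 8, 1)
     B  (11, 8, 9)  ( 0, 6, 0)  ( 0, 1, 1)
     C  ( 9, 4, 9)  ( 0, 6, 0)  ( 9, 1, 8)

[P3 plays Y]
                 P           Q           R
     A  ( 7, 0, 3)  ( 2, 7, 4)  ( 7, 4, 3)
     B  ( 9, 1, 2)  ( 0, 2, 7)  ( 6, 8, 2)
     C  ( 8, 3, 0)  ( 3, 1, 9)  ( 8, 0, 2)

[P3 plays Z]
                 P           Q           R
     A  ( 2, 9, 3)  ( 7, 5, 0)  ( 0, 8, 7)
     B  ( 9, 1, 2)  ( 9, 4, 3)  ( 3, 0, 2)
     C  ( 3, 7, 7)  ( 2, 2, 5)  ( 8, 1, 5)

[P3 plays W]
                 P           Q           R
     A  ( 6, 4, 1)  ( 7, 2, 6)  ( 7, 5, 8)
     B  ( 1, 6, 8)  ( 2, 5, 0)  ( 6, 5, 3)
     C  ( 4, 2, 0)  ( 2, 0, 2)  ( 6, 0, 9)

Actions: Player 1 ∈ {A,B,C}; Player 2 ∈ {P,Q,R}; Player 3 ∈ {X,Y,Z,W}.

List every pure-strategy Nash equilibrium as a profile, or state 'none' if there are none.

(A,P,X): not NE [P1→B gives 11>8]
(A,P,Y): not NE [P1→B gives 9>7; P2→Q gives 7>0; P3→X gives 5>3]
(A,P,Z): not NE [P1→B gives 9>2; P3→X gives 5>3]
(A,P,W): not NE [P2→R gives 5>4; P3→X gives 5>1]
(A,Q,X): not NE [P2→R gives 8>4]
(A,Q,Y): not NE [P1→C gives 3>2; P3→X gives 7>4]
(A,Q,Z): not NE [P1→B gives 9>7; P2→P gives 9>5; P3→X gives 7>0]
(A,Q,W): not NE [P2→R gives 5>2; P3→X gives 7>6]
(A,R,X): not NE [P1→C gives 9>8; P3→W gives 8>1]
(A,R,Y): not NE [P1→C gives 8>7; P2→Q gives 7>4; P3→W gives 8>3]
(A,R,Z): not NE [P1→C gives 8>0; P2→P gives 9>8; P3→W gives 8>7]
(A,R,W): NE
(B,P,X): NE
(B,P,Y): not NE [P2→R gives 8>1; P3→X gives 9>2]
(B,P,Z): not NE [P2→Q gives 4>1; P3→X gives 9>2]
(B,P,W): not NE [P1→A gives 6>1; P3→X gives 9>8]
(B,Q,X): not NE [P2→P gives 8>6; P3→Y gives 7>0]
(B,Q,Y): not NE [P1→C gives 3>0; P2→R gives 8>2]
(B,Q,Z): not NE [P3→Y gives 7>3]
(B,Q,W): not NE [P1→A gives 7>2; P2→P gives 6>5; P3→Y gives 7>0]
(B,R,X): not NE [P1→C gives 9>0; P2→P gives 8>1; P3→W gives 3>1]
(B,R,Y): not NE [P1→C gives 8>6; P3→W gives 3>2]
(B,R,Z): not NE [P1→C gives 8>3; P2→Q gives 4>0; P3→W gives 3>2]
(B,R,W): not NE [P1→A gives 7>6; P2→P gives 6>5]
(C,P,X): not NE [P1→B gives 11>9; P2→Q gives 6>4]
(C,P,Y): not NE [P1→B gives 9>8; P3→X gives 9>0]
(C,P,Z): not NE [P1→B gives 9>3; P3→X gives 9>7]
(C,P,W): not NE [P1→A gives 6>4; P3→X gives 9>0]
(C,Q,X): not NE [P3→Y gives 9>0]
(C,Q,Y): not NE [P2→P gives 3>1]
(C,Q,Z): not NE [P1→B gives 9>2; P2→P gives 7>2; P3→Y gives 9>5]
(C,Q,W): not NE [P1→A gives 7>2; P2→P gives 2>0; P3→Y gives 9>2]
(C,R,X): not NE [P2→Q gives 6>1; P3→W gives 9>8]
(C,R,Y): not NE [P2→P gives 3>0; P3→W gives 9>2]
(C,R,Z): not NE [P2→P gives 7>1; P3→W gives 9>5]
(C,R,W): not NE [P1→A gives 7>6; P2→P gives 2>0]

Nash profiles: (A,R,W), (B,P,X)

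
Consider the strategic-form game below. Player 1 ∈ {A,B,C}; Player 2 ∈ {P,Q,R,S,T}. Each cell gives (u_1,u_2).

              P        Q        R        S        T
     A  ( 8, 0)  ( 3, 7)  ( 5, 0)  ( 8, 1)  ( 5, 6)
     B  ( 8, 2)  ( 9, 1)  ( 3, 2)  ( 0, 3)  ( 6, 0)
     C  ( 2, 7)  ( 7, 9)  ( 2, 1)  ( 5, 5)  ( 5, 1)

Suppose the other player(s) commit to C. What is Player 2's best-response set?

u_2(P vs C) = 7
u_2(Q vs C) = 9
u_2(R vs C) = 1
u_2(S vs C) = 5
u_2(T vs C) = 1
max payoff 9 at {Q}

argmax u_2 = {Q}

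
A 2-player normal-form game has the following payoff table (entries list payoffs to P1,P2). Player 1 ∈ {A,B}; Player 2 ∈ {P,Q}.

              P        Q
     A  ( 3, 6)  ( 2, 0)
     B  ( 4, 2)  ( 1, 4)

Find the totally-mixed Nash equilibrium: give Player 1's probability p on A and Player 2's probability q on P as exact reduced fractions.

p=1/4, q=1/2

P1 indiff ⇒ q·3+(1-q)·2 = q·4+(1-q)·1 ⇒ q(-1) = (1-q)(-1) ⇒ q = 1/2
P2 indiff ⇒ p·6+(1-p)·2 = p·0+(1-p)·4 ⇒ p(6) = (1-p)(2) ⇒ p = 1/4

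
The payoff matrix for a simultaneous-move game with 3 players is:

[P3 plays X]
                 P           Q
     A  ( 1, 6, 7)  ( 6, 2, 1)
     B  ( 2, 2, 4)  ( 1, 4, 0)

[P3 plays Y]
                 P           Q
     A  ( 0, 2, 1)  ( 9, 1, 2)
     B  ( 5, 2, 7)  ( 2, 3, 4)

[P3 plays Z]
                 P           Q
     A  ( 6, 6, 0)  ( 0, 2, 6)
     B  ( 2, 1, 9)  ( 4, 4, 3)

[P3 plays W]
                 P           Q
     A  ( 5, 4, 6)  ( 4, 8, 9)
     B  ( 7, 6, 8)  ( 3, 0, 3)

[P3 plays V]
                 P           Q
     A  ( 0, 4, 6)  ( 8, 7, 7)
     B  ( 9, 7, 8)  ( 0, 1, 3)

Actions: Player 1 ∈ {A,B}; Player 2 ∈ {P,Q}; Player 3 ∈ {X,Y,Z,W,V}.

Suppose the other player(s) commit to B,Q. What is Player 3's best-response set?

u_3(X vs B,Q) = 0
u_3(Y vs B,Q) = 4
u_3(Z vs B,Q) = 3
u_3(W vs B,Q) = 3
u_3(V vs B,Q) = 3
max payoff 4 at {Y}

argmax u_3 = {Y}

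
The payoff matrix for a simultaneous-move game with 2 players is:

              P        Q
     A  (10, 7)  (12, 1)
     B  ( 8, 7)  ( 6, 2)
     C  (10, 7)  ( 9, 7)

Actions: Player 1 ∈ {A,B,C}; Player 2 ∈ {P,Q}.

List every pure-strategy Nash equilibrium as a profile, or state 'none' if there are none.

(A,P): NE
(A,Q): not NE [P2→P gives 7>1]
(B,P): not NE [P1→C gives 10>8]
(B,Q): not NE [P1→A gives 12>6; P2→P gives 7>2]
(C,P): NE
(C,Q): not NE [P1→A gives 12>9]

NE set: (A,P), (C,P)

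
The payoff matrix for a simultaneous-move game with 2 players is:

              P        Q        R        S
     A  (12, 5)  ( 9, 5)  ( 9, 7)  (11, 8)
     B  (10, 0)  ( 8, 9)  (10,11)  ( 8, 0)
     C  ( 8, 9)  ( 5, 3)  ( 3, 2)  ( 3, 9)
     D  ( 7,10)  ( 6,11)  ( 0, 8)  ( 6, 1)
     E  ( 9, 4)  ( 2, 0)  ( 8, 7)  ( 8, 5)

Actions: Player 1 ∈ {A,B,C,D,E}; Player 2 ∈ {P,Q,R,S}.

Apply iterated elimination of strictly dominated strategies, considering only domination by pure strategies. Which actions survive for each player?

Survivors P1:{A,B} P2:{R,S}

P1 drop C (A beats it: P:12>8 Q:9>5 R:9>3 S:11>3)
P1 drop D (A beats it: P:12>7 Q:9>6 R:9>0 S:11>6)
P1 drop E (A beats it: P:12>9 Q:9>2 R:9>8 S:11>8)
P2 drop P (R beats it: A:7>5 B:11>0)
P2 drop Q (R beats it: A:7>5 B:11>9)
P1→{A,B} P2→{R,S}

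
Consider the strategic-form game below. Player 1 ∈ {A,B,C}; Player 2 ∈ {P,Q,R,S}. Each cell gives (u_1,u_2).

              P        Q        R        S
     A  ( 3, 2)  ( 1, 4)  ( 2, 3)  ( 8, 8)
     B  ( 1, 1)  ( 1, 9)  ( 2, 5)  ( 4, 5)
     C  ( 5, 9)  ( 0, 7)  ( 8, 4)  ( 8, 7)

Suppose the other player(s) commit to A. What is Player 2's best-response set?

u_2(P vs A) = 2
u_2(Q vs A) = 4
u_2(R vs A) = 3
u_2(S vs A) = 8
max payoff 8 at {S}

argmax u_2 = {S}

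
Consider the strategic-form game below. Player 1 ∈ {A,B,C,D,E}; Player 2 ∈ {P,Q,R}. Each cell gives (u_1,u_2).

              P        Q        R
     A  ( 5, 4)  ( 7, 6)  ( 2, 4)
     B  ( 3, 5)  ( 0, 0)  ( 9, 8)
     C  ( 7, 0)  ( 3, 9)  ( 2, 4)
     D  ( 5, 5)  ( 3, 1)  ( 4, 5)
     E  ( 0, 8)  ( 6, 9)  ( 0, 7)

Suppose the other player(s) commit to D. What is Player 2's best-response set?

P2 best: {P,R}

u_2(P vs D) = 5
u_2(Q vs D) = 1
u_2(R vs D) = 5
max payoff 5 at {P,R}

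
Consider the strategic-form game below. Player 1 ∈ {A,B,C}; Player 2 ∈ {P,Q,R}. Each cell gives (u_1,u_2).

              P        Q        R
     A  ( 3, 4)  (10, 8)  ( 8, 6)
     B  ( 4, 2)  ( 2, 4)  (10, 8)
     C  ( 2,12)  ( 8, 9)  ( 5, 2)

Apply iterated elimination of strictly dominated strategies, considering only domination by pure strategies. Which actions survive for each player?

P1 drop C (A beats it: P:3>2 Q:10>8 R:8>5)
P2 drop P (Q beats it: A:8>4 B:4>2)
P1→{A,B} P2→{Q,R}

Remaining: P1:{A,B} P2:{Q,R}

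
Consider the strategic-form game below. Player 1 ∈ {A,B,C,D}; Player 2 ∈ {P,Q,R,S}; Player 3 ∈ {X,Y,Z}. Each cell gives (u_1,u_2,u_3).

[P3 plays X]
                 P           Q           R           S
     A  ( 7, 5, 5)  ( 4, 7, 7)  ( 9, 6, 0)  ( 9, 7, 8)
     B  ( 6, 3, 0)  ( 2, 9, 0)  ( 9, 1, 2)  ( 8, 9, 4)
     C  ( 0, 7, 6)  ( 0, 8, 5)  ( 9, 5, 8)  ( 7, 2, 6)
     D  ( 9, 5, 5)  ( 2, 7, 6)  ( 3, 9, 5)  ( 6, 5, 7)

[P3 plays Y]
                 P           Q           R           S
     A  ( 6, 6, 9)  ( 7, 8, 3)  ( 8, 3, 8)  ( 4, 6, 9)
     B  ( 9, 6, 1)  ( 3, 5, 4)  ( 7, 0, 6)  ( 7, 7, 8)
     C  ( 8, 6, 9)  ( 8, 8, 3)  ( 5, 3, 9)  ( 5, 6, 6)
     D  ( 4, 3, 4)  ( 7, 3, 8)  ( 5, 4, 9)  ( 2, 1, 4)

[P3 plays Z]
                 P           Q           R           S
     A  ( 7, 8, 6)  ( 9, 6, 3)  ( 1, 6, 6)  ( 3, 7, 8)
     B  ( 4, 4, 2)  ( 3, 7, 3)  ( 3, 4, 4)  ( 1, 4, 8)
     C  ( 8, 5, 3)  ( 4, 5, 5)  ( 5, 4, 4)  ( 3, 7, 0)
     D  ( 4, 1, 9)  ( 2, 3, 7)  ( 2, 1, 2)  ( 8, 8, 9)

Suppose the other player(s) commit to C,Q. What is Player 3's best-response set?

argmax u_3 = {X,Z}

u_3(X vs C,Q) = 5
u_3(Y vs C,Q) = 3
u_3(Z vs C,Q) = 5
max payoff 5 at {X,Z}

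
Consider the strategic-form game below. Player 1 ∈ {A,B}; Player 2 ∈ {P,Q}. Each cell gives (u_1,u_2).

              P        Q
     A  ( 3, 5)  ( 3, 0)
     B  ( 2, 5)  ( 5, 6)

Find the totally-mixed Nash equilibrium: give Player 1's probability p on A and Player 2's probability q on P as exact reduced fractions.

P1 indiff ⇒ q·3+(1-q)·3 = q·2+(1-q)·5 ⇒ q(1) = (1-q)(2) ⇒ q = 2/3
P2 indiff ⇒ p·5+(1-p)·5 = p·0+(1-p)·6 ⇒ p(5) = (1-p)(1) ⇒ p = 1/6

P1 mixes 1/6 on A; P2 mixes 2/3 on P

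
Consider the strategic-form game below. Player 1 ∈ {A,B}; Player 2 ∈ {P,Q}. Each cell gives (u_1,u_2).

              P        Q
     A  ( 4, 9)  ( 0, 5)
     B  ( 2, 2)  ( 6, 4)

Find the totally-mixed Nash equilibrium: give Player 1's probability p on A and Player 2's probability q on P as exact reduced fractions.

P1 indiff ⇒ q·4+(1-q)·0 = q·2+(1-q)·6 ⇒ q(2) = (1-q)(6) ⇒ q = 3/4
P2 indiff ⇒ p·9+(1-p)·2 = p·5+(1-p)·4 ⇒ p(4) = (1-p)(2) ⇒ p = 1/3

p=1/3, q=3/4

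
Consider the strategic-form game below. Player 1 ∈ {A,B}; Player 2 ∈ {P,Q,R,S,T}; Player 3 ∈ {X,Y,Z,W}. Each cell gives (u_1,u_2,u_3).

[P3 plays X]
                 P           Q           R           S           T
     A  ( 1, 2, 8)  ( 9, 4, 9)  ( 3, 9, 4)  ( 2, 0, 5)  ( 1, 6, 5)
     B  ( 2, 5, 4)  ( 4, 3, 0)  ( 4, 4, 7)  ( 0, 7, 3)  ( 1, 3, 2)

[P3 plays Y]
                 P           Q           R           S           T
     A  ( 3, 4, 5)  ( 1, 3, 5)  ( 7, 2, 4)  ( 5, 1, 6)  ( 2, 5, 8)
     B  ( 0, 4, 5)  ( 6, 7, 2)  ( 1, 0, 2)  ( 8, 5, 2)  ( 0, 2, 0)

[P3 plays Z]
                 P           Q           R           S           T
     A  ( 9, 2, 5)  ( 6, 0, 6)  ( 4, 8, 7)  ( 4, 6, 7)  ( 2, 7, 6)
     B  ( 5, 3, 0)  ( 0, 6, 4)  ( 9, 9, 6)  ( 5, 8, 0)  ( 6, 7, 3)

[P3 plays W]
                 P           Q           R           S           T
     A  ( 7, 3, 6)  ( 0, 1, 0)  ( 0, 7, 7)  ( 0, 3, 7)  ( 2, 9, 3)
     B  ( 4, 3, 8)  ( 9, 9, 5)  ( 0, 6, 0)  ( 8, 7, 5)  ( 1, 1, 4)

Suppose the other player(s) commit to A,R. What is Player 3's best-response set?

u_3(X vs A,R) = 4
u_3(Y vs A,R) = 4
u_3(Z vs A,R) = 7
u_3(W vs A,R) = 7
max payoff 7 at {Z,W}

argmax u_3 = {Z,W}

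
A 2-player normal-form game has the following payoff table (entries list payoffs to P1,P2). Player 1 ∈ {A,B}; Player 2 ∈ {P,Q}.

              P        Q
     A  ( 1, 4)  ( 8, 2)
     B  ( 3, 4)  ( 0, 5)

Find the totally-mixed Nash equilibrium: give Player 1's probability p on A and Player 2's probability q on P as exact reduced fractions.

P1 indiff ⇒ q·1+(1-q)·8 = q·3+(1-q)·0 ⇒ q(-2) = (1-q)(-8) ⇒ q = 4/5
P2 indiff ⇒ p·4+(1-p)·4 = p·2+(1-p)·5 ⇒ p(2) = (1-p)(1) ⇒ p = 1/3

(p,q) = (1/3, 4/5)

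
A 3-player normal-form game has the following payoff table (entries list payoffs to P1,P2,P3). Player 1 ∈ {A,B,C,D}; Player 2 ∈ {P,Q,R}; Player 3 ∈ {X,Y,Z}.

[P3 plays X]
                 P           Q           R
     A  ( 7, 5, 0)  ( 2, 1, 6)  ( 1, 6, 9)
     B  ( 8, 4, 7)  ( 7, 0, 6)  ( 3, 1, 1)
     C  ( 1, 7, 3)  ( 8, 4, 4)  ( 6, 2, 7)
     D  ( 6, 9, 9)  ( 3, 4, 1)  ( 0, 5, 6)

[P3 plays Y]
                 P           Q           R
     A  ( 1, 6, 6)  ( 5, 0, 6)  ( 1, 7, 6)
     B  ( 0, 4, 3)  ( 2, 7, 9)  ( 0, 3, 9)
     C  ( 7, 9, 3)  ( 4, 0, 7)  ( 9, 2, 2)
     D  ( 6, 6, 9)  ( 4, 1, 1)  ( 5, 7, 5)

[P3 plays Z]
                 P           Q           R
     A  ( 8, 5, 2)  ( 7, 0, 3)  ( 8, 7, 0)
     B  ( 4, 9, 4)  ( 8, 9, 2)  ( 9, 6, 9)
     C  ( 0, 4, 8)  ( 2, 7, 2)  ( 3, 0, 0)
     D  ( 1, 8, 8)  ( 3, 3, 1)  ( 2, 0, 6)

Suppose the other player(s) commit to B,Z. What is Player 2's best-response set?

u_2(P vs B,Z) = 9
u_2(Q vs B,Z) = 9
u_2(R vs B,Z) = 6
max payoff 9 at {P,Q}

BR_2 = {P,Q}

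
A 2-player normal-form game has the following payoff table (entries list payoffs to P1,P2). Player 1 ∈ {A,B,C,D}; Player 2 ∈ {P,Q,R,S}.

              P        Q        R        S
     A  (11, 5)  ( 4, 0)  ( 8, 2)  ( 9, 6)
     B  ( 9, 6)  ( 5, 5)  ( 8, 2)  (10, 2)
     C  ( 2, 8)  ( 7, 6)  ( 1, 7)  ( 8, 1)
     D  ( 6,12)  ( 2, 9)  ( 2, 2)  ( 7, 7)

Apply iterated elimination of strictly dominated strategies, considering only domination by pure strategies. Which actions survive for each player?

Survivors P1:{A,B} P2:{P,S}

P1 drop D (A beats it: P:11>6 Q:4>2 R:8>2 S:9>7)
P2 drop Q (P beats it: A:5>0 B:6>5 C:8>6)
P1 drop C (A beats it: P:11>2 R:8>1 S:9>8)
P2 drop R (P beats it: A:5>2 B:6>2)
P1→{A,B} P2→{P,S}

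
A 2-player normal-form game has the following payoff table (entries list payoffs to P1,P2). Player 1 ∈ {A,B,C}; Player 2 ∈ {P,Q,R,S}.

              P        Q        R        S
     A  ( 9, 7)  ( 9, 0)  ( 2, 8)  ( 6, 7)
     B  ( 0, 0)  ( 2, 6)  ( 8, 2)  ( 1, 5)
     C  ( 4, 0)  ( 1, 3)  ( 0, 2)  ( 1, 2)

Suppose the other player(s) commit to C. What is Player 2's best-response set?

argmax u_2 = {Q}

u_2(P vs C) = 0
u_2(Q vs C) = 3
u_2(R vs C) = 2
u_2(S vs C) = 2
max payoff 3 at {Q}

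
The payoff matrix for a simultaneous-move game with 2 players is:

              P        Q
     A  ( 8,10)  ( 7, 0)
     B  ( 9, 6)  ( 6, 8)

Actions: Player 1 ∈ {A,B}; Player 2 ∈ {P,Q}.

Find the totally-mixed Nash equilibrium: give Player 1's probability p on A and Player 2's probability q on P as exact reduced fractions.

p=1/6, q=1/2

P1 indiff ⇒ q·8+(1-q)·7 = q·9+(1-q)·6 ⇒ q(-1) = (1-q)(-1) ⇒ q = 1/2
P2 indiff ⇒ p·10+(1-p)·6 = p·0+(1-p)·8 ⇒ p(10) = (1-p)(2) ⇒ p = 1/6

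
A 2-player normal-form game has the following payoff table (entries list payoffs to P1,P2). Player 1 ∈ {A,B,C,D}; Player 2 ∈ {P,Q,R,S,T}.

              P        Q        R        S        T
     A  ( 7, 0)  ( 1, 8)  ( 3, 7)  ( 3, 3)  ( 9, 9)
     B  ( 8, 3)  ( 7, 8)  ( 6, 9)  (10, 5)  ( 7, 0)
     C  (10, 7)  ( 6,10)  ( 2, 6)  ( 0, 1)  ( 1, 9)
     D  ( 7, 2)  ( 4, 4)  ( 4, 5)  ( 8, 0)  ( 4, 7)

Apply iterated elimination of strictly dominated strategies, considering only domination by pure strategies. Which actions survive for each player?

IESDS → P1:{A,B} P2:{Q,R,T}

P1 drop D (B beats it: P:8>7 Q:7>4 R:6>4 S:10>8 T:7>4)
P2 drop P (Q beats it: A:8>0 B:8>3 C:10>7)
P1 drop C (B beats it: Q:7>6 R:6>2 S:10>0 T:7>1)
P2 drop S (Q beats it: A:8>3 B:8>5)
P1→{A,B} P2→{Q,R,T}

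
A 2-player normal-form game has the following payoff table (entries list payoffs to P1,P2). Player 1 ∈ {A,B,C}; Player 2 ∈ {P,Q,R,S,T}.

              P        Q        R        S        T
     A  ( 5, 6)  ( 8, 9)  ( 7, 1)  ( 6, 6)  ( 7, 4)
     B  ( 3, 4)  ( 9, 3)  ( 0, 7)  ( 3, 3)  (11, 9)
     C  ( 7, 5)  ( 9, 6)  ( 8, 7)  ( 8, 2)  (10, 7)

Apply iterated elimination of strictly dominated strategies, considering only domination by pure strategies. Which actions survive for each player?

P1 drop A (C beats it: P:7>5 Q:9>8 R:8>7 S:8>6 T:10>7)
P2 drop P (R beats it: B:7>4 C:7>5)
P2 drop Q (R beats it: B:7>3 C:7>6)
P2 drop S (R beats it: B:7>3 C:7>2)
P1→{B,C} P2→{R,T}

Survivors P1:{B,C} P2:{R,T}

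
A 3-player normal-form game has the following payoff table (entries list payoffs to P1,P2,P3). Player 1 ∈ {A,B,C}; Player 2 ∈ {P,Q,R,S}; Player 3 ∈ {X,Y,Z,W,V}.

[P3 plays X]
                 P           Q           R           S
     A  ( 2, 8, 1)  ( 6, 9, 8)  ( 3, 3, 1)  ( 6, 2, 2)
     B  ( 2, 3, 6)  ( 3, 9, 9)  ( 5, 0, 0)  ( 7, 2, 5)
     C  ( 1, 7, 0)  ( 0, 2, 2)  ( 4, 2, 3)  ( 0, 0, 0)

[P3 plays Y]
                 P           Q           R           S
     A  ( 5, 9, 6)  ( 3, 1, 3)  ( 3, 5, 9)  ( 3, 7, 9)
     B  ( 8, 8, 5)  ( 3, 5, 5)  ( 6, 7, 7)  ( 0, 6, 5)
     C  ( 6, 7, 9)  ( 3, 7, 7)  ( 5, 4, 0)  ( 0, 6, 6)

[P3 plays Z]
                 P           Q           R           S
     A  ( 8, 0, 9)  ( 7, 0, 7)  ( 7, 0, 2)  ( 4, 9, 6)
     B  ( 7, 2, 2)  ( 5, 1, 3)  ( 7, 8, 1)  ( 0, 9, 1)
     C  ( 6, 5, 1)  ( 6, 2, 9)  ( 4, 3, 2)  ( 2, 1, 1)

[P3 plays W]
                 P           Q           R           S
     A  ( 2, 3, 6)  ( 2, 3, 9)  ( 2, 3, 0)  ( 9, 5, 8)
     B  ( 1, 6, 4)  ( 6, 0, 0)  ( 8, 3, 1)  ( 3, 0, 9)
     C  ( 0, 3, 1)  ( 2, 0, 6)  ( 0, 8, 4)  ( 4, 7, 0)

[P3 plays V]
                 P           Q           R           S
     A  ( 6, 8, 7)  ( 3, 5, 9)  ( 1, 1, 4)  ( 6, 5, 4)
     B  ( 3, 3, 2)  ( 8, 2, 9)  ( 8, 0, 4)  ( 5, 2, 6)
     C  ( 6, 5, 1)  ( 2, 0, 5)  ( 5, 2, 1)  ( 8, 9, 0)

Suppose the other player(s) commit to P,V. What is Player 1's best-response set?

u_1(A vs P,V) = 6
u_1(B vs P,V) = 3
u_1(C vs P,V) = 6
max payoff 6 at {A,C}

BR_1 = {A,C}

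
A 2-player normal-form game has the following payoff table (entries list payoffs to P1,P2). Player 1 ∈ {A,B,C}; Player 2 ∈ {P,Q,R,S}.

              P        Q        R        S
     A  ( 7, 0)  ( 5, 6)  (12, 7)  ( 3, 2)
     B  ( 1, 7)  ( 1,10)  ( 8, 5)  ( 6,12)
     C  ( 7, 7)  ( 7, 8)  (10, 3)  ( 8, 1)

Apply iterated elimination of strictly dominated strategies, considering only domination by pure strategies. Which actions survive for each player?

Survivors P1:{A,C} P2:{Q,R}

P1 drop B (C beats it: P:7>1 Q:7>1 R:10>8 S:8>6)
P2 drop P (Q beats it: A:6>0 C:8>7)
P2 drop S (Q beats it: A:6>2 C:8>1)
P1→{A,C} P2→{Q,R}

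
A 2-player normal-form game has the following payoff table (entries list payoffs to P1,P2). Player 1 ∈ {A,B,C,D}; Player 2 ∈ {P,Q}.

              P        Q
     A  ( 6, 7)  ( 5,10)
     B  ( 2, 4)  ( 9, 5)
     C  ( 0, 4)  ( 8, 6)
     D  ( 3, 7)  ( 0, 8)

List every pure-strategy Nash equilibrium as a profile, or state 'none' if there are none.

(A,P): not NE [P2→Q gives 10>7]
(A,Q): not NE [P1→B gives 9>5]
(B,P): not NE [P1→A gives 6>2; P2→Q gives 5>4]
(B,Q): NE
(C,P): not NE [P1→A gives 6>0; P2→Q gives 6>4]
(C,Q): not NE [P1→B gives 9>8]
(D,P): not NE [P1→A gives 6>3; P2→Q gives 8>7]
(D,Q): not NE [P1→B gives 9>0]

NE set: (B,Q)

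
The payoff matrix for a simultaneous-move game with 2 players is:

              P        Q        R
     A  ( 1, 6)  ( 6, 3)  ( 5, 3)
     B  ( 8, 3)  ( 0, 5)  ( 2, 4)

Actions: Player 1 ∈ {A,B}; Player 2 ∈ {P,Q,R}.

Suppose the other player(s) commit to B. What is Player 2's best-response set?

argmax u_2 = {Q}

u_2(P vs B) = 3
u_2(Q vs B) = 5
u_2(R vs B) = 4
max payoff 5 at {Q}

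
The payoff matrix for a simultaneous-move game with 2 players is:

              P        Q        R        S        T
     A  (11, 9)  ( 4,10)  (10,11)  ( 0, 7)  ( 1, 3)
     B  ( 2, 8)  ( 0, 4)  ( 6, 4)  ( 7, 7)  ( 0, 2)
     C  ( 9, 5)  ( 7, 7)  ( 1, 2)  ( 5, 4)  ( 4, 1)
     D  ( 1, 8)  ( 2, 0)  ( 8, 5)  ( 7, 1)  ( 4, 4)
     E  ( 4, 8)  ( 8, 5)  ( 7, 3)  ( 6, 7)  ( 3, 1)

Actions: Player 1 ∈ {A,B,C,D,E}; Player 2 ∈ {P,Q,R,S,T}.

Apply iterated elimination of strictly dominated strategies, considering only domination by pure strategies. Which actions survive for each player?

P2 drop S (P beats it: A:9>7 B:8>7 C:5>4 D:8>1 E:8>7)
P1 drop B (A beats it: P:11>2 Q:4>0 R:10>6 T:1>0)
P2 drop T (P beats it: A:9>3 C:5>1 D:8>4 E:8>1)
P1 drop D (A beats it: P:11>1 Q:4>2 R:10>8)
P1→{A,C,E} P2→{P,Q,R}

IESDS → P1:{A,C,E} P2:{P,Q,R}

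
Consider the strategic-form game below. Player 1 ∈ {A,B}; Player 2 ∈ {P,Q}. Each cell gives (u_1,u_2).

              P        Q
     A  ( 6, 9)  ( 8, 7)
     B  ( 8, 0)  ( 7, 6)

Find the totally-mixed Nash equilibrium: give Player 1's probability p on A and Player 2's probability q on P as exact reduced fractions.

P1 indiff ⇒ q·6+(1-q)·8 = q·8+(1-q)·7 ⇒ q(-2) = (1-q)(-1) ⇒ q = 1/3
P2 indiff ⇒ p·9+(1-p)·0 = p·7+(1-p)·6 ⇒ p(2) = (1-p)(6) ⇒ p = 3/4

p=3/4, q=1/3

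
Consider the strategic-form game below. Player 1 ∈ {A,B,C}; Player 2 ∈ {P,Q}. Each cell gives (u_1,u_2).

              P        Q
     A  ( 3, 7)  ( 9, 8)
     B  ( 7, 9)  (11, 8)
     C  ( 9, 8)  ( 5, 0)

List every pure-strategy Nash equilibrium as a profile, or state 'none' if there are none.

(A,P): not NE [P1→C gives 9>3; P2→Q gives 8>7]
(A,Q): not NE [P1→B gives 11>9]
(B,P): not NE [P1→C gives 9>7]
(B,Q): not NE [P2→P gives 9>8]
(C,P): NE
(C,Q): not NE [P1→B gives 11>5; P2→P gives 8>0]

PSNE = {(C,P)}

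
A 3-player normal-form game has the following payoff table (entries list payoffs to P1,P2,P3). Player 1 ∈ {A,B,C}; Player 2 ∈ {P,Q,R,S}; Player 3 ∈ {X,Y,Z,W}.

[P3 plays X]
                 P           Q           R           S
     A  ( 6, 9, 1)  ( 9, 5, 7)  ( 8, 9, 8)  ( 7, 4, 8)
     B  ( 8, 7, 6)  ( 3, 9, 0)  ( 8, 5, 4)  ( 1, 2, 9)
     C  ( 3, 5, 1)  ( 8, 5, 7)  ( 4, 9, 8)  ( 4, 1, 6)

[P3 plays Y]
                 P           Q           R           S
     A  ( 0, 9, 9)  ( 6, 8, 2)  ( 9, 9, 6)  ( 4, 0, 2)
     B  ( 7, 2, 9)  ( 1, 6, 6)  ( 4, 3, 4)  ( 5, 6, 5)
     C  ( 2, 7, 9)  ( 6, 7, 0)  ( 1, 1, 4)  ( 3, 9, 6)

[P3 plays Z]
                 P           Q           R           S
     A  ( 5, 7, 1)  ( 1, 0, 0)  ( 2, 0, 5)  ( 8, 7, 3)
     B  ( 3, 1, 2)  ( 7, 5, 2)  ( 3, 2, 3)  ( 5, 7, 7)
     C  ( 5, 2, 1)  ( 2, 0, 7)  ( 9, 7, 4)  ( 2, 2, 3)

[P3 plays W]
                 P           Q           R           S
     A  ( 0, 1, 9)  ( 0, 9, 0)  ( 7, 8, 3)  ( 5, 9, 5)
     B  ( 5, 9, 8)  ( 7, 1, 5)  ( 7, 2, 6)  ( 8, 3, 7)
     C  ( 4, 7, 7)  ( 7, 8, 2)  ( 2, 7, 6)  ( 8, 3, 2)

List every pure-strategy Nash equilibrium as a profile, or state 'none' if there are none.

Nash profiles: (A,R,X)

(A,P,X): not NE [P1→B gives 8>6; P3→W gives 9>1]
(A,P,Y): not NE [P1→B gives 7>0]
(A,P,Z): not NE [P3→W gives 9>1]
(A,P,W): not NE [P1→B gives 5>0; P2→S gives 9>1]
(A,Q,X): not NE [P2→R gives 9>5]
(A,Q,Y): not NE [P2→R gives 9>8; P3→X gives 7>2]
(A,Q,Z): not NE [P1→B gives 7>1; P2→S gives 7>0; P3→X gives 7>0]
(A,Q,W): not NE [P1→C gives 7>0; P3→X gives 7>0]
(A,R,X): NE
(A,R,Y): not NE [P3→X gives 8>6]
(A,R,Z): not NE [P1→C gives 9>2; P2→S gives 7>0; P3→X gives 8>5]
(A,R,W): not NE [P2→S gives 9>8; P3→X gives 8>3]
(A,S,X): not NE [P2→R gives 9>4]
(A,S,Y): not NE [P1→B gives 5>4; P2→R gives 9>0; P3→X gives 8>2]
(A,S,Z): not NE [P3→X gives 8>3]
(A,S,W): not NE [P1→C gives 8>5; P3→X gives 8>5]
(B,P,X): not NE [P2→Q gives 9>7; P3→Y gives 9>6]
(B,P,Y): not NE [P2→S gives 6>2]
(B,P,Z): not NE [P1→C gives 5>3; P2→S gives 7>1; P3→Y gives 9>2]
(B,P,W): not NE [P3→Y gives 9>8]
(B,Q,X): not NE [P1→A gives 9>3; P3→Y gives 6>0]
(B,Q,Y): not NE [P1→C gives 6>1]
(B,Q,Z): not NE [P2→S gives 7>5; P3→Y gives 6>2]
(B,Q,W): not NE [P2→P gives 9>1; P3→Y gives 6>5]
(B,R,X): not NE [P2→Q gives 9>5; P3→W gives 6>4]
(B,R,Y): not NE [P1→A gives 9>4; P2→S gives 6>3; P3→W gives 6>4]
(B,R,Z): not NE [P1→C gives 9>3; P2→S gives 7>2; P3→W gives 6>3]
(B,R,W): not NE [P2→P gives 9>2]
(B,S,X): not NE [P1→A gives 7>1; P2→Q gives 9>2]
(B,S,Y): not NE [P3→X gives 9>5]
(B,S,Z): not NE [P1→A gives 8>5; P3→X gives 9>7]
(B,S,W): not NE [P2→P gives 9>3; P3→X gives 9>7]
(C,P,X): not NE [P1→B gives 8>3; P2→R gives 9>5; P3→Y gives 9>1]
(C,P,Y): not NE [P1→B gives 7>2; P2→S gives 9>7]
(C,P,Z): not NE [P2→R gives 7>2; P3→Y gives 9>1]
(C,P,W): not NE [P1→B gives 5>4; P2→Q gives 8>7; P3→Y gives 9>7]
(C,Q,X): not NE [P1→A gives 9>8; P2→R gives 9>5]
(C,Q,Y): not NE [P2→S gives 9>7; P3→Z gives 7>0]
(C,Q,Z): not NE [P1→B gives 7>2; P2→R gives 7>0]
(C,Q,W): not NE [P3→Z gives 7>2]
(C,R,X): not NE [P1→B gives 8>4]
(C,R,Y): not NE [P1→A gives 9>1; P2→S gives 9>1; P3→X gives 8>4]
(C,R,Z): not NE [P3→X gives 8>4]
(C,R,W): not NE [P1→B gives 7>2; P2→Q gives 8>7; P3→X gives 8>6]
(C,S,X): not NE [P1→A gives 7>4; P2→R gives 9>1]
(C,S,Y): not NE [P1→B gives 5>3]
(C,S,Z): not NE [P1→A gives 8>2; P2→R gives 7>2; P3→Y gives 6>3]
(C,S,W): not NE [P2→Q gives 8>3; P3→Y gives 6>2]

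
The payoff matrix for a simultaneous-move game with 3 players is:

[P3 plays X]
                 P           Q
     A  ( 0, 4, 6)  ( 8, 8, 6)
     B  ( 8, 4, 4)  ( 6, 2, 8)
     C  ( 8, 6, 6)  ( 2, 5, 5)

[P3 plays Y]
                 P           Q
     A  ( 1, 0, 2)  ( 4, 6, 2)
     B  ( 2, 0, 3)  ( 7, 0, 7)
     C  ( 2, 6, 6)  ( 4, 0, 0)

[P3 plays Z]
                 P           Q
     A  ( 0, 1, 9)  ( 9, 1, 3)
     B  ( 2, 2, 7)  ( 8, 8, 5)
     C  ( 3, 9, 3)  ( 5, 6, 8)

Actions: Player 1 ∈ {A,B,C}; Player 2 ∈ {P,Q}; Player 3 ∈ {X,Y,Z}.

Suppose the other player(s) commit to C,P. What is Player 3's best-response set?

u_3(X vs C,P) = 6
u_3(Y vs C,P) = 6
u_3(Z vs C,P) = 3
max payoff 6 at {X,Y}

P3 best: {X,Y}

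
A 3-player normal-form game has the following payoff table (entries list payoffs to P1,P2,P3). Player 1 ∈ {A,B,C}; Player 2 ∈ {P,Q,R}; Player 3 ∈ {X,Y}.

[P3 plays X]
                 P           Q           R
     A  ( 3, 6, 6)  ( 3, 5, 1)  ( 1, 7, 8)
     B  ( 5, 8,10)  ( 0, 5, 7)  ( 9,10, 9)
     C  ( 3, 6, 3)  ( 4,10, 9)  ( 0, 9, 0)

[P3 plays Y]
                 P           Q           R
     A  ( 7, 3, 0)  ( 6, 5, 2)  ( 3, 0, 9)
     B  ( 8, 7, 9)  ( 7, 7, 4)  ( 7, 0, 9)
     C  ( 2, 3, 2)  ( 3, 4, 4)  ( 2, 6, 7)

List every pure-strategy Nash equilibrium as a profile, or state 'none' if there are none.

PSNE = {(B,R,X), (C,Q,X)}

(A,P,X): not NE [P1→B gives 5>3; P2→R gives 7>6]
(A,P,Y): not NE [P1→B gives 8>7; P2→Q gives 5>3; P3→X gives 6>0]
(A,Q,X): not NE [P1→C gives 4>3; P2→R gives 7>5; P3→Y gives 2>1]
(A,Q,Y): not NE [P1→B gives 7>6]
(A,R,X): not NE [P1→B gives 9>1; P3→Y gives 9>8]
(A,R,Y): not NE [P1→B gives 7>3; P2→Q gives 5>0]
(B,P,X): not NE [P2→R gives 10>8]
(B,P,Y): not NE [P3→X gives 10>9]
(B,Q,X): not NE [P1→C gives 4>0; P2→R gives 10>5]
(B,Q,Y): not NE [P3→X gives 7>4]
(B,R,X): NE
(B,R,Y): not NE [P2→Q gives 7>0]
(C,P,X): not NE [P1→B gives 5>3; P2→Q gives 10>6]
(C,P,Y): not NE [P1→B gives 8>2; P2→R gives 6>3; P3→X gives 3>2]
(C,Q,X): NE
(C,Q,Y): not NE [P1→B gives 7>3; P2→R gives 6>4; P3→X gives 9>4]
(C,R,X): not NE [P1→B gives 9>0; P2→Q gives 10>9; P3→Y gives 7>0]
(C,R,Y): not NE [P1→B gives 7>2]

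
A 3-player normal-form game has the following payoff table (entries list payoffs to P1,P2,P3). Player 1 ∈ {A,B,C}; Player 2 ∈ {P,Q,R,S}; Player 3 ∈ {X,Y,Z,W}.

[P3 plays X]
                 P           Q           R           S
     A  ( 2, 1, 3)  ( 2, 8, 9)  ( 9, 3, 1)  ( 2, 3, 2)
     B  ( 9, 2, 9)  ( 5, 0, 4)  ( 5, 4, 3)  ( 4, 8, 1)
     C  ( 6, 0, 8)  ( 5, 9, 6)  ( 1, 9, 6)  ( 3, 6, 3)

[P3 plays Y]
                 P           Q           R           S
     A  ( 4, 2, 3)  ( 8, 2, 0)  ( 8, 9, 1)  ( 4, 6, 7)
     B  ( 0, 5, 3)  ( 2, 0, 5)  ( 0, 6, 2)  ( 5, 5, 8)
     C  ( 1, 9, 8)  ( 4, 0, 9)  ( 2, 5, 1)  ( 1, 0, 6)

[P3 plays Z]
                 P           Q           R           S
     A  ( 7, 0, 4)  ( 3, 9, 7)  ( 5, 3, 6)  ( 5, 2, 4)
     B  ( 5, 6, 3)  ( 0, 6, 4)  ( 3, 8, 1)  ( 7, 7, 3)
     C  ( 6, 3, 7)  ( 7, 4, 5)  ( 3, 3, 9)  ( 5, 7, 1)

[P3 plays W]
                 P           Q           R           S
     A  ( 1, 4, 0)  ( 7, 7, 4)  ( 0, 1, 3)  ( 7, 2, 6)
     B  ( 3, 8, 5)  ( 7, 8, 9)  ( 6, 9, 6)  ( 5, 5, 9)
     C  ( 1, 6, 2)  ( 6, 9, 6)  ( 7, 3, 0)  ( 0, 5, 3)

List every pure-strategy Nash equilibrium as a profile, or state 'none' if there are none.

(A,P,X): not NE [P1→B gives 9>2; P2→Q gives 8>1; P3→Z gives 4>3]
(A,P,Y): not NE [P2→R gives 9>2; P3→Z gives 4>3]
(A,P,Z): not NE [P2→Q gives 9>0]
(A,P,W): not NE [P1→B gives 3>1; P2→Q gives 7>4; P3→Z gives 4>0]
(A,Q,X): not NE [P1→C gives 5>2]
(A,Q,Y): not NE [P2→R gives 9>2; P3→X gives 9>0]
(A,Q,Z): not NE [P1→C gives 7>3; P3→X gives 9>7]
(A,Q,W): not NE [P3→X gives 9>4]
(A,R,X): not NE [P2→Q gives 8>3; P3→Z gives 6>1]
(A,R,Y): not NE [P3→Z gives 6>1]
(A,R,Z): not NE [P2→Q gives 9>3]
(A,R,W): not NE [P1→C gives 7>0; P2→Q gives 7>1; P3→Z gives 6>3]
(A,S,X): not NE [P1→B gives 4>2; P2→Q gives 8>3; P3→Y gives 7>2]
(A,S,Y): not NE [P1→B gives 5>4; P2→R gives 9>6]
(A,S,Z): not NE [P1→B gives 7>5; P2→Q gives 9>2; P3→Y gives 7>4]
(A,S,W): not NE [P2→Q gives 7>2; P3→Y gives 7>6]
(B,P,X): not NE [P2→S gives 8>2]
(B,P,Y): not NE [P1→A gives 4>0; P2→R gives 6>5; P3→X gives 9>3]
(B,P,Z): not NE [P1→A gives 7>5; P2→R gives 8>6; P3→X gives 9>3]
(B,P,W): not NE [P2→R gives 9>8; P3→X gives 9>5]
(B,Q,X): not NE [P2→S gives 8>0; P3→W gives 9>4]
(B,Q,Y): not NE [P1→A gives 8>2; P2→R gives 6>0; P3→W gives 9>5]
(B,Q,Z): not NE [P1→C gives 7>0; P2→R gives 8>6; P3→W gives 9>4]
(B,Q,W): not NE [P2→R gives 9>8]
(B,R,X): not NE [P1→A gives 9>5; P2→S gives 8>4; P3→W gives 6>3]
(B,R,Y): not NE [P1→A gives 8>0; P3→W gives 6>2]
(B,R,Z): not NE [P1→A gives 5>3; P3→W gives 6>1]
(B,R,W): not NE [P1→C gives 7>6]
(B,S,X): not NE [P3→W gives 9>1]
(B,S,Y): not NE [P2→R gives 6>5; P3→W gives 9>8]
(B,S,Z): not NE [P2→R gives 8>7; P3→W gives 9>3]
(B,S,W): not NE [P1→A gives 7>5; P2→R gives 9>5]
(C,P,X): not NE [P1→B gives 9>6; P2→R gives 9>0]
(C,P,Y): not NE [P1→A gives 4>1]
(C,P,Z): not NE [P1→A gives 7>6; P2→S gives 7>3; P3→Y gives 8>7]
(C,P,W): not NE [P1→B gives 3>1; P2→Q gives 9>6; P3→Y gives 8>2]
(C,Q,X): not NE [P3→Y gives 9>6]
(C,Q,Y): not NE [P1→A gives 8>4; P2→P gives 9>0]
(C,Q,Z): not NE [P2→S gives 7>4; P3→Y gives 9>5]
(C,Q,W): not NE [P1→B gives 7>6; P3→Y gives 9>6]
(C,R,X): not NE [P1→A gives 9>1; P3→Z gives 9>6]
(C,R,Y): not NE [P1→A gives 8>2; P2→P gives 9>5; P3→Z gives 9>1]
(C,R,Z): not NE [P1→A gives 5>3; P2→S gives 7>3]
(C,R,W): not NE [P2→Q gives 9>3; P3→Z gives 9>0]
(C,S,X): not NE [P1→B gives 4>3; P2→R gives 9>6; P3→Y gives 6>3]
(C,S,Y): not NE [P1→B gives 5>1; P2→P gives 9>0]
(C,S,Z): not NE [P1→B gives 7>5; P3→Y gives 6>1]
(C,S,W): not NE [P1→A gives 7>0; P2→Q gives 9>5; P3→Y gives 6>3]

Equilibria: none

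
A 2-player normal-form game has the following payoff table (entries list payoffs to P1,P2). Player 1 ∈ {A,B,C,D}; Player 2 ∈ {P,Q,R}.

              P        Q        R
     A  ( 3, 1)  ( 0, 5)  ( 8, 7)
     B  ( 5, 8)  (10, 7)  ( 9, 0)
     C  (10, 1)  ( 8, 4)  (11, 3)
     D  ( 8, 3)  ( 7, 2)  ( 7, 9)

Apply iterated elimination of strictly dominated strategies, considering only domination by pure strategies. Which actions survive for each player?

P1 drop A (B beats it: P:5>3 Q:10>0 R:9>8)
P1 drop D (C beats it: P:10>8 Q:8>7 R:11>7)
P2 drop R (Q beats it: B:7>0 C:4>3)
P1→{B,C} P2→{P,Q}

Survivors P1:{B,C} P2:{P,Q}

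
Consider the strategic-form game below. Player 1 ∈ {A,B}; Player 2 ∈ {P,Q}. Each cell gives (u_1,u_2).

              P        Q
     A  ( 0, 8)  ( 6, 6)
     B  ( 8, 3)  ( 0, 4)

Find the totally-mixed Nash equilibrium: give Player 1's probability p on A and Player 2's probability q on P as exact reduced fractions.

P1 indiff ⇒ q·0+(1-q)·6 = q·8+(1-q)·0 ⇒ q(-8) = (1-q)(-6) ⇒ q = 3/7
P2 indiff ⇒ p·8+(1-p)·3 = p·6+(1-p)·4 ⇒ p(2) = (1-p)(1) ⇒ p = 1/3

(p,q) = (1/3, 3/7)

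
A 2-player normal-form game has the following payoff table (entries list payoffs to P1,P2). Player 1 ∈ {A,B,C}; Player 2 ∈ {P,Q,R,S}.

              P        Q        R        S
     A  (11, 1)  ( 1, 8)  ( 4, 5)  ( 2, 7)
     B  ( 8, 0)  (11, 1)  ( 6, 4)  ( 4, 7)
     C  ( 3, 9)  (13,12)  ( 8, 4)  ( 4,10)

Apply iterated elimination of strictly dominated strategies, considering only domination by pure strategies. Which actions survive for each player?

Survivors P1:{B,C} P2:{Q,S}

P2 drop P (Q beats it: A:8>1 B:1>0 C:12>9)
P1 drop A (B beats it: Q:11>1 R:6>4 S:4>2)
P2 drop R (S beats it: B:7>4 C:10>4)
P1→{B,C} P2→{Q,S}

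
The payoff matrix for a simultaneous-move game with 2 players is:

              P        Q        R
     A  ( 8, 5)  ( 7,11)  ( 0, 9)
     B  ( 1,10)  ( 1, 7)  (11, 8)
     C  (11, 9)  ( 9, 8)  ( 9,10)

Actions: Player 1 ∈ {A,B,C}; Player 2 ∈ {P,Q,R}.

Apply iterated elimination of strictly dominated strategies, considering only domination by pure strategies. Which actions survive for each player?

Survivors P1:{B,C} P2:{P,R}

P1 drop A (C beats it: P:11>8 Q:9>7 R:9>0)
P2 drop Q (P beats it: B:10>7 C:9>8)
P1→{B,C} P2→{P,R}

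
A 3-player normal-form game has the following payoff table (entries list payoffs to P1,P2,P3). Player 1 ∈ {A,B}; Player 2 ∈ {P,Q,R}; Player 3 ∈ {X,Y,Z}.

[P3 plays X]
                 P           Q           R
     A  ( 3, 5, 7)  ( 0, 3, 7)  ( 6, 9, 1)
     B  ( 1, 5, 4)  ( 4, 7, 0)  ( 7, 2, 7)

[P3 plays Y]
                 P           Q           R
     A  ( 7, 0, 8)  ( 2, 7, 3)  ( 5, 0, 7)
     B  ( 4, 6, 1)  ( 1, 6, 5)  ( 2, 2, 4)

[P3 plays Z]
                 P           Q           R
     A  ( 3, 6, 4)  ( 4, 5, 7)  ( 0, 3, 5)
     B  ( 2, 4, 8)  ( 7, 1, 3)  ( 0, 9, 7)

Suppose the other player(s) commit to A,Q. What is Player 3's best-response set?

u_3(X vs A,Q) = 7
u_3(Y vs A,Q) = 3
u_3(Z vs A,Q) = 7
max payoff 7 at {X,Z}

P3 best: {X,Z}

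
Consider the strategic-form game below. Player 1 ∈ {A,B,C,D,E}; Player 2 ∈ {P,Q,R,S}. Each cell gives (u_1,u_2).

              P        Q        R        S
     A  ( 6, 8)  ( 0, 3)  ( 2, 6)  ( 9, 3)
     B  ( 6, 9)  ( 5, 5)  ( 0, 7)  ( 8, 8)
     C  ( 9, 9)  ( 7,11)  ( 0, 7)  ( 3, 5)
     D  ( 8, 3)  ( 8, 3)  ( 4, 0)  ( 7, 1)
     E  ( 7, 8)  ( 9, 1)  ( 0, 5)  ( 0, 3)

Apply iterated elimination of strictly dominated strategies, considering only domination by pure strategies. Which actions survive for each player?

P2 drop R (P beats it: A:8>6 B:9>7 C:9>7 D:3>0 E:8>5)
P2 drop S (P beats it: A:8>3 B:9>8 C:9>5 D:3>1 E:8>3)
P1 drop A (C beats it: P:9>6 Q:7>0)
P1 drop B (C beats it: P:9>6 Q:7>5)
P1→{C,D,E} P2→{P,Q}

IESDS → P1:{C,D,E} P2:{P,Q}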